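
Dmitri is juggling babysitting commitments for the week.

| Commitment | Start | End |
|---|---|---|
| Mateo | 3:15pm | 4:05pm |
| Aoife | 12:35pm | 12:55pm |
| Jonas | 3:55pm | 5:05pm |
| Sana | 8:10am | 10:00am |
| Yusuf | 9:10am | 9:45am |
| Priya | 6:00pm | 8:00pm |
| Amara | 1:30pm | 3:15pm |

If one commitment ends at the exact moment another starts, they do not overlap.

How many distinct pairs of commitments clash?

Two intervals overlap when each starts before the other ends.
Sorted by start: Sana, Yusuf, Aoife, Amara, Mateo, Jonas, Priya.
Yusuf starts before Sana ends → Sana and Yusuf overlap.
Aoife starts after Sana ends; Sana is clear from here.
Aoife starts after Yusuf ends; Yusuf is clear from here.
Amara starts after Aoife ends; Aoife is clear from here.
Mateo starts exactly when Amara ends (back-to-back, no overlap); Amara is clear from here.
Jonas starts before Mateo ends → Mateo and Jonas overlap.
Priya starts after Mateo ends.
Priya starts after Jonas ends.
Overlapping pairs: Jonas & Mateo, Sana & Yusuf — 2 in total.

2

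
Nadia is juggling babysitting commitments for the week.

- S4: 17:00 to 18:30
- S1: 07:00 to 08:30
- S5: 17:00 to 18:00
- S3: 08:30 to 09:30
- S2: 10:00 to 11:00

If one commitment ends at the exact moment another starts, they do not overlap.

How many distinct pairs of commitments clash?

1

Sorted by start: S1, S3, S2, S4, S5.
S3 starts exactly when S1 ends (back-to-back, no overlap) — done with S1.
S2 starts after S3 ends — done with S3.
S4 starts after S2 ends — done with S2.
S5 starts before S4 ends → S4 and S5 overlap.
Overlapping pairs: S4 & S5 — 1 in total.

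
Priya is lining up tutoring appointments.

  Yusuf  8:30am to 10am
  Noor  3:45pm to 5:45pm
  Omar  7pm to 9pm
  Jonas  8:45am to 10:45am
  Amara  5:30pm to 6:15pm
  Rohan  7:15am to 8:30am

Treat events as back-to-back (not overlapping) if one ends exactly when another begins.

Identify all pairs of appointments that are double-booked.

Sorted by start: Rohan, Yusuf, Jonas, Noor, Amara, Omar.
Yusuf starts exactly when Rohan ends (back-to-back, no overlap) — done with Rohan.
Jonas starts before Yusuf ends → Yusuf and Jonas overlap.
Noor starts after Yusuf ends — done with Yusuf.
Noor starts after Jonas ends — done with Jonas.
Amara starts before Noor ends → Noor and Amara overlap.
Omar starts after Noor ends.
Omar starts after Amara ends.

Amara & Noor, Jonas & Yusuf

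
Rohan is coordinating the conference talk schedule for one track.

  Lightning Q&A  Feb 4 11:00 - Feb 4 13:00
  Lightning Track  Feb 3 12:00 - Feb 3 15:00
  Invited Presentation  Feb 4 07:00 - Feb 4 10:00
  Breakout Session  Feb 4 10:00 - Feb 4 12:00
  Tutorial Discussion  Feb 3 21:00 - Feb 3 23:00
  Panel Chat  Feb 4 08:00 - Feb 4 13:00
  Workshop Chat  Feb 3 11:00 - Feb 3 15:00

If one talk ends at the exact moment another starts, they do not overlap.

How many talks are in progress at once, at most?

Sweep the timeline, counting +1 at each start and −1 at each end (ends before starts at a tie):
Feb 3 11:00 start Workshop Chat → 1
Feb 3 12:00 start Lightning Track → 2
Feb 3 15:00 end Lightning Track → 1
Feb 3 15:00 end Workshop Chat → 0
Feb 3 21:00 start Tutorial Discussion → 1
Feb 3 23:00 end Tutorial Discussion → 0
Feb 4 07:00 start Invited Presentation → 1
Feb 4 08:00 start Panel Chat → 2
Feb 4 10:00 end Invited Presentation → 1
Feb 4 10:00 start Breakout Session → 2
Feb 4 11:00 start Lightning Q&A → 3
Feb 4 12:00 end Breakout Session → 2
Feb 4 13:00 end Lightning Q&A → 1
Feb 4 13:00 end Panel Chat → 0
Peak is 3, at Feb 4 11:00 (Breakout Session, Lightning Q&A, Panel Chat).

3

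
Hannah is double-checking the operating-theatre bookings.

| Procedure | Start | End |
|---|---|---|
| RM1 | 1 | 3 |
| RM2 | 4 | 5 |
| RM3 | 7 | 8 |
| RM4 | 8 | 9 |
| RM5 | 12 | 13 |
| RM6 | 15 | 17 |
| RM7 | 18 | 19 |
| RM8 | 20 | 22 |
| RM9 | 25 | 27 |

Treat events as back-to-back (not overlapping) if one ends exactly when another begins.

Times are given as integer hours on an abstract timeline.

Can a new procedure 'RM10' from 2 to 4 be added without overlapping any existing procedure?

RM1: starts 1 before RM10 ends 4, and ends 3 after RM10 starts 2 → overlap.
RM2: starts 4 at or after RM10 ends 4 → clear.
RM3: starts 7 at or after RM10 ends 4 → clear.
RM4: starts 8 at or after RM10 ends 4 → clear.
RM5: starts 12 at or after RM10 ends 4 → clear.
RM6: starts 15 at or after RM10 ends 4 → clear.
RM7: starts 18 at or after RM10 ends 4 → clear.
RM8: starts 20 at or after RM10 ends 4 → clear.
RM9: starts 25 at or after RM10 ends 4 → clear.
RM10 overlaps RM1.

No — it overlaps RM1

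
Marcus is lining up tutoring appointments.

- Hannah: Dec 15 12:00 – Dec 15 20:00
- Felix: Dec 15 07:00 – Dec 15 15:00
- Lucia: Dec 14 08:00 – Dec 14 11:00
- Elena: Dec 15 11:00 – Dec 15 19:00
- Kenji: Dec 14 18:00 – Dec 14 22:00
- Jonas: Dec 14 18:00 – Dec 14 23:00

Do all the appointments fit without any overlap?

No

Two intervals overlap when each starts before the other ends.
Sorted by start: Lucia, Kenji, Jonas, Felix, Elena, Hannah.
Kenji starts after Lucia ends, so nothing later overlaps Lucia either.
Jonas starts before Kenji ends → Kenji and Jonas overlap.
That's a conflict, so the schedule is not conflict-free.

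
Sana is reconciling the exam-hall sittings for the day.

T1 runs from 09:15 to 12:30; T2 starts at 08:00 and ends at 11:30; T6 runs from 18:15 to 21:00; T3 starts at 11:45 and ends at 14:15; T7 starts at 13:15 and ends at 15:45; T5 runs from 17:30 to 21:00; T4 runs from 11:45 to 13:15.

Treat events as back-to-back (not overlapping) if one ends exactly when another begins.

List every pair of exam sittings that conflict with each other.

T1 & T2, T1 & T3, T1 & T4, T3 & T4, T3 & T7, T5 & T6

Two intervals overlap when each starts before the other ends.
Sorted by start: T2, T1, T3, T4, T7, T5, T6.
T1 starts before T2 ends → T2 and T1 overlap.
T3 starts after T2 ends; T2 is clear from here.
T3 starts before T1 ends → T1 and T3 overlap.
T4 starts before T1 ends → T1 and T4 overlap.
T7 starts after T1 ends; T1 is clear from here.
T4 starts before T3 ends → T3 and T4 overlap.
T7 starts before T3 ends → T3 and T7 overlap.
T5 starts after T3 ends; T3 is clear from here.
T7 starts exactly when T4 ends (back-to-back, no overlap); T4 is clear from here.
T5 starts after T7 ends; T7 is clear from here.
T6 starts before T5 ends → T5 and T6 overlap.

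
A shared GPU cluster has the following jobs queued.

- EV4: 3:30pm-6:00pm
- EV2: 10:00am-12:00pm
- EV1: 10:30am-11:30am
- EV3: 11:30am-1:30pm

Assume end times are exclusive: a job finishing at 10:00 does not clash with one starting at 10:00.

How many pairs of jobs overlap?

Check each pair: they overlap iff neither finishes before the other starts.
Sorted by start: EV2, EV1, EV3, EV4.
EV1 starts before EV2 ends → EV2 and EV1 overlap.
EV3 starts before EV2 ends → EV2 and EV3 overlap.
EV4 starts after EV2 ends.
EV3 starts exactly when EV1 ends (back-to-back, no overlap) — done with EV1.
EV4 starts after EV3 ends.
Overlapping pairs: EV1 & EV2, EV2 & EV3 — 2 in total.

2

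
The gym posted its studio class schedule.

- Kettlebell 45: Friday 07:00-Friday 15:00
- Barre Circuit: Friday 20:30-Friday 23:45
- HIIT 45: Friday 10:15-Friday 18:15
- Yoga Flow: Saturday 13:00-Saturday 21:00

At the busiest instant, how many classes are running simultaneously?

2

Walk through starts and ends in time order (an end at T is processed before a start at T):
Friday 07:00 start Kettlebell 45 → 1
Friday 10:15 start HIIT 45 → 2
Friday 15:00 end Kettlebell 45 → 1
Friday 18:15 end HIIT 45 → 0
Friday 20:30 start Barre Circuit → 1
Friday 23:45 end Barre Circuit → 0
Saturday 13:00 start Yoga Flow → 1
Saturday 21:00 end Yoga Flow → 0
Peak is 2, at Friday 10:15 (HIIT 45, Kettlebell 45).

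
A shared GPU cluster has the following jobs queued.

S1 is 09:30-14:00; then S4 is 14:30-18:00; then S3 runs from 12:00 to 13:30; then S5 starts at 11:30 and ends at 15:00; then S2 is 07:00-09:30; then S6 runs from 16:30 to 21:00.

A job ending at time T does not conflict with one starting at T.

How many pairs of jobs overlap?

Sorted by start: S2, S1, S5, S3, S4, S6.
S1 starts exactly when S2 ends (back-to-back, no overlap) — done with S2.
S5 starts before S1 ends → S1 and S5 overlap.
S3 starts before S1 ends → S1 and S3 overlap.
S4 starts after S1 ends — done with S1.
S3 starts before S5 ends → S5 and S3 overlap.
S4 starts before S5 ends → S5 and S4 overlap.
S6 starts after S5 ends.
S4 starts after S3 ends — done with S3.
S6 starts before S4 ends → S4 and S6 overlap.
Overlapping pairs: S1 & S3, S1 & S5, S3 & S5, S4 & S5, S4 & S6 — 5 in total.

5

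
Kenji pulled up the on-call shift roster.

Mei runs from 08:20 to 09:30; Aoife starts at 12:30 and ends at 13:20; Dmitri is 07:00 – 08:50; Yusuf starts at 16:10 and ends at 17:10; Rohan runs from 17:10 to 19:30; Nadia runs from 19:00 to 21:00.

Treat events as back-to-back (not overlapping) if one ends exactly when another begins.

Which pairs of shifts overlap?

Sorted by start: Dmitri, Mei, Aoife, Yusuf, Rohan, Nadia.
Mei starts before Dmitri ends → Dmitri and Mei overlap.
Aoife starts after Dmitri ends; Dmitri is clear from here.
Aoife starts after Mei ends; Mei is clear from here.
Yusuf starts after Aoife ends; Aoife is clear from here.
Rohan starts exactly when Yusuf ends (back-to-back, no overlap); Yusuf is clear from here.
Nadia starts before Rohan ends → Rohan and Nadia overlap.

Dmitri & Mei, Nadia & Rohan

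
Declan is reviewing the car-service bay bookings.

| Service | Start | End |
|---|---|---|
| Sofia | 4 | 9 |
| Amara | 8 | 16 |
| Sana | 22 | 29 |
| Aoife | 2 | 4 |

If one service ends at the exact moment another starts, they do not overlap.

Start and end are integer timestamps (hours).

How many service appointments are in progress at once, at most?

Walk through starts and ends in time order (an end at T is processed before a start at T):
2 start Aoife → 1
4 end Aoife → 0
4 start Sofia → 1
8 start Amara → 2
9 end Sofia → 1
16 end Amara → 0
22 start Sana → 1
29 end Sana → 0
Peak is 2, at 8 (Amara, Sofia).

2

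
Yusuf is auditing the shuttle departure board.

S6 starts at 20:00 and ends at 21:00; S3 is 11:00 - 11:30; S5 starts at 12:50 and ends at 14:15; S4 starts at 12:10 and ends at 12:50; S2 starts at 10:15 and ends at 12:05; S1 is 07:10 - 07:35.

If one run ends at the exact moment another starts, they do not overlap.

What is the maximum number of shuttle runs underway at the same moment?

2

Sweep the timeline, counting +1 at each start and −1 at each end (ends before starts at a tie):
07:10 start S1 → 1
07:35 end S1 → 0
10:15 start S2 → 1
11:00 start S3 → 2
11:30 end S3 → 1
12:05 end S2 → 0
12:10 start S4 → 1
12:50 end S4 → 0
12:50 start S5 → 1
14:15 end S5 → 0
20:00 start S6 → 1
21:00 end S6 → 0
Peak is 2, at 11:00 (S2, S3).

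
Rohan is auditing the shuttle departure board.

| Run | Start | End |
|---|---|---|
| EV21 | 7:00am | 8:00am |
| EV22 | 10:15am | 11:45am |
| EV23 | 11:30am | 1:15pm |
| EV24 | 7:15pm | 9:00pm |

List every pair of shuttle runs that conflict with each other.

Sorted by start: EV21, EV22, EV23, EV24.
EV22 starts after EV21 ends, so EV21 has no further overlaps.
EV23 starts before EV22 ends → EV22 and EV23 overlap.
EV24 starts after EV22 ends.
EV24 starts after EV23 ends.

EV22 & EV23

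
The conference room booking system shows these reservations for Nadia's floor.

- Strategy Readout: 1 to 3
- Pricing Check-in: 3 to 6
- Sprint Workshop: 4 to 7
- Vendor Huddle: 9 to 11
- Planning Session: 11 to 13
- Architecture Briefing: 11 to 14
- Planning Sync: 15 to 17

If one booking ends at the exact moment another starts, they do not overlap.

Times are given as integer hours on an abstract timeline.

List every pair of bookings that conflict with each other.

Architecture Briefing & Planning Session, Pricing Check-in & Sprint Workshop

Sorted by start: Strategy Readout, Pricing Check-in, Sprint Workshop, Vendor Huddle, Planning Session, Architecture Briefing, Planning Sync.
Pricing Check-in starts exactly when Strategy Readout ends (back-to-back, no overlap) — done with Strategy Readout.
Sprint Workshop starts before Pricing Check-in ends → Pricing Check-in and Sprint Workshop overlap.
Vendor Huddle starts after Pricing Check-in ends — done with Pricing Check-in.
Vendor Huddle starts after Sprint Workshop ends — done with Sprint Workshop.
Planning Session starts exactly when Vendor Huddle ends (back-to-back, no overlap) — done with Vendor Huddle.
Architecture Briefing starts before Planning Session ends → Planning Session and Architecture Briefing overlap.
Planning Sync starts after Planning Session ends.
Planning Sync starts after Architecture Briefing ends.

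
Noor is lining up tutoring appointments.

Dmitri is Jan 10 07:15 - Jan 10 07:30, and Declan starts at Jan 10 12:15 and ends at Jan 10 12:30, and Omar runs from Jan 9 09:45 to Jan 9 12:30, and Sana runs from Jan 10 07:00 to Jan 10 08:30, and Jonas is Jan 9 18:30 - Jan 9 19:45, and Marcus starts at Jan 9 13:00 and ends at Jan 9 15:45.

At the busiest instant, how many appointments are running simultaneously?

Walk through starts and ends in time order (an end at T is processed before a start at T):
Jan 9 09:45 start Omar → 1
Jan 9 12:30 end Omar → 0
Jan 9 13:00 start Marcus → 1
Jan 9 15:45 end Marcus → 0
Jan 9 18:30 start Jonas → 1
Jan 9 19:45 end Jonas → 0
Jan 10 07:00 start Sana → 1
Jan 10 07:15 start Dmitri → 2
Jan 10 07:30 end Dmitri → 1
Jan 10 08:30 end Sana → 0
Jan 10 12:15 start Declan → 1
Jan 10 12:30 end Declan → 0
Peak is 2, at Jan 10 07:15 (Dmitri, Sana).

2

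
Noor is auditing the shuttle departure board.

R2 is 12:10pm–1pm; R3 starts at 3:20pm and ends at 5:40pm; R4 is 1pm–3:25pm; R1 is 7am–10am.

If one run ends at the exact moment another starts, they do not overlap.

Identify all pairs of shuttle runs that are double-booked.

R3 & R4

Two intervals overlap when each starts before the other ends.
Sorted by start: R1, R2, R4, R3.
R2 starts after R1 ends — done with R1.
R4 starts exactly when R2 ends (back-to-back, no overlap) — done with R2.
R3 starts before R4 ends → R4 and R3 overlap.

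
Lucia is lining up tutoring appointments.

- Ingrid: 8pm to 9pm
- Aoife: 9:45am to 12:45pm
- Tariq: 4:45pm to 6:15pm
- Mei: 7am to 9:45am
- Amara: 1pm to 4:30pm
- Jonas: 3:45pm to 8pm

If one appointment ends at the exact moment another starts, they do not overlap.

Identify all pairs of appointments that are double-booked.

Sorted by start: Mei, Aoife, Amara, Jonas, Tariq, Ingrid.
Aoife starts exactly when Mei ends (back-to-back, no overlap) — done with Mei.
Amara starts after Aoife ends — done with Aoife.
Jonas starts before Amara ends → Amara and Jonas overlap.
Tariq starts after Amara ends — done with Amara.
Tariq starts before Jonas ends → Jonas and Tariq overlap.
Ingrid starts exactly when Jonas ends (back-to-back, no overlap).
Ingrid starts after Tariq ends.

Amara & Jonas, Jonas & Tariq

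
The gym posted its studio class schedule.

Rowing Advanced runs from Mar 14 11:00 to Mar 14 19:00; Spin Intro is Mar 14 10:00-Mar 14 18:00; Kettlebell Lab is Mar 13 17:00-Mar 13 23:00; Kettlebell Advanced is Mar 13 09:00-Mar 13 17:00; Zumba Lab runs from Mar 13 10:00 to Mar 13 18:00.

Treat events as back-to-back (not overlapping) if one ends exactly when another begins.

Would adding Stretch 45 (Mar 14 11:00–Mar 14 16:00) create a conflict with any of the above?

Yes — it overlaps Rowing Advanced, Spin Intro

Kettlebell Advanced: ends Mar 13 17:00 at or before Stretch 45 starts Mar 14 11:00 → clear.
Zumba Lab: ends Mar 13 18:00 at or before Stretch 45 starts Mar 14 11:00 → clear.
Kettlebell Lab: ends Mar 13 23:00 at or before Stretch 45 starts Mar 14 11:00 → clear.
Spin Intro: starts Mar 14 10:00 before Stretch 45 ends Mar 14 16:00, and ends Mar 14 18:00 after Stretch 45 starts Mar 14 11:00 → overlap.
Rowing Advanced: starts Mar 14 11:00 before Stretch 45 ends Mar 14 16:00, and ends Mar 14 19:00 after Stretch 45 starts Mar 14 11:00 → overlap.
Stretch 45 overlaps Rowing Advanced, Spin Intro.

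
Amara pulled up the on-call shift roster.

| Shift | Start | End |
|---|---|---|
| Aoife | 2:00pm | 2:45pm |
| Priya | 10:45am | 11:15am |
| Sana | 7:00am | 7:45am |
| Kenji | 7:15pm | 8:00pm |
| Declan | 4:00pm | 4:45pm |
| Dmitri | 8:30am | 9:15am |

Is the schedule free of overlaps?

Sorted by start: Sana, Dmitri, Priya, Aoife, Declan, Kenji.
Dmitri starts after Sana ends — done with Sana.
Priya starts after Dmitri ends — done with Dmitri.
Aoife starts after Priya ends — done with Priya.
Declan starts after Aoife ends — done with Aoife.
Kenji starts after Declan ends.
Every pair is clear; the schedule has no overlaps.

Yes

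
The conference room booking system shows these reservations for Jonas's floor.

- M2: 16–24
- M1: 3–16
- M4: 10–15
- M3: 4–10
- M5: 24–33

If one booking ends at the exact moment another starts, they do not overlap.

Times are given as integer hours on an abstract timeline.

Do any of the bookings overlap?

Check each pair: they overlap iff neither finishes before the other starts.
Sorted by start: M1, M3, M4, M2, M5.
M3 starts before M1 ends → M1 and M3 overlap.
That's a conflict, so the schedule is not conflict-free.

Yes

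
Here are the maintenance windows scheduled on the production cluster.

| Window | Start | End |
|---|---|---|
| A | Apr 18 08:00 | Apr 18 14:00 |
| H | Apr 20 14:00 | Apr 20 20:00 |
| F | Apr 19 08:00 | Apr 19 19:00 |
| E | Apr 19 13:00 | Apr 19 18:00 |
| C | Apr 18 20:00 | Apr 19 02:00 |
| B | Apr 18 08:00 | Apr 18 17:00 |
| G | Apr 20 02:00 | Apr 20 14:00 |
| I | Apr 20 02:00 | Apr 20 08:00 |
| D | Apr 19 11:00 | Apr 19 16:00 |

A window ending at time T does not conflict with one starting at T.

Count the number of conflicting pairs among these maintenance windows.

5

Sorted by start: A, B, C, F, D, E, G, I, H.
B starts before A ends → A and B overlap.
C starts after A ends — done with A.
C starts after B ends — done with B.
F starts after C ends — done with C.
D starts before F ends → F and D overlap.
E starts before F ends → F and E overlap.
G starts after F ends — done with F.
E starts before D ends → D and E overlap.
G starts after D ends — done with D.
G starts after E ends — done with E.
I starts before G ends → G and I overlap.
H starts exactly when G ends (back-to-back, no overlap).
H starts after I ends.
Overlapping pairs: A & B, D & E, D & F, E & F, G & I — 5 in total.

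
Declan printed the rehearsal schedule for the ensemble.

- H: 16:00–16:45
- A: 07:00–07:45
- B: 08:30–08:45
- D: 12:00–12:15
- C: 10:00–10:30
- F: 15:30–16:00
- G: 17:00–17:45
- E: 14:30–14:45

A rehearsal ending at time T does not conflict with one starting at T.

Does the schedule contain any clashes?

No

Two intervals overlap when each starts before the other ends.
Sorted by start: A, B, C, D, E, F, H, G.
B starts after A ends, so nothing later overlaps A either.
C starts after B ends, so nothing later overlaps B either.
D starts after C ends, so nothing later overlaps C either.
E starts after D ends, so nothing later overlaps D either.
F starts after E ends, so nothing later overlaps E either.
H starts exactly when F ends (back-to-back, no overlap), so nothing later overlaps F either.
G starts after H ends.
Every pair is clear; the schedule has no overlaps.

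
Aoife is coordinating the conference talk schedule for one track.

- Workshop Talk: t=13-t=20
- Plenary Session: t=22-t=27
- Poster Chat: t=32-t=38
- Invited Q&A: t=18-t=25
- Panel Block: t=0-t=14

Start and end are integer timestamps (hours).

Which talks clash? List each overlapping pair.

Sorted by start: Panel Block, Workshop Talk, Invited Q&A, Plenary Session, Poster Chat.
Workshop Talk starts before Panel Block ends → Panel Block and Workshop Talk overlap.
Invited Q&A starts after Panel Block ends; Panel Block is clear from here.
Invited Q&A starts before Workshop Talk ends → Workshop Talk and Invited Q&A overlap.
Plenary Session starts after Workshop Talk ends; Workshop Talk is clear from here.
Plenary Session starts before Invited Q&A ends → Invited Q&A and Plenary Session overlap.
Poster Chat starts after Invited Q&A ends.
Poster Chat starts after Plenary Session ends.

Invited Q&A & Plenary Session, Invited Q&A & Workshop Talk, Panel Block & Workshop Talk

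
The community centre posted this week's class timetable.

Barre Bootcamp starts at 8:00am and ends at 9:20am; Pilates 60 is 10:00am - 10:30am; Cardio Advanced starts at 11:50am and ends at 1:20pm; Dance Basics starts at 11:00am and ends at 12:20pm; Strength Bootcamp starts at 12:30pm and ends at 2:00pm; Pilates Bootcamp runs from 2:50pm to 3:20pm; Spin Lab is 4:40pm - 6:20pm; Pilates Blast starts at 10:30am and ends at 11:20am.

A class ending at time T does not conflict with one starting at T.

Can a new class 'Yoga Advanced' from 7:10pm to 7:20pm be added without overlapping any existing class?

Barre Bootcamp: ends 9:20am at or before Yoga Advanced starts 7:10pm → clear.
Pilates 60: ends 10:30am at or before Yoga Advanced starts 7:10pm → clear.
Pilates Blast: ends 11:20am at or before Yoga Advanced starts 7:10pm → clear.
Dance Basics: ends 12:20pm at or before Yoga Advanced starts 7:10pm → clear.
Cardio Advanced: ends 1:20pm at or before Yoga Advanced starts 7:10pm → clear.
Strength Bootcamp: ends 2:00pm at or before Yoga Advanced starts 7:10pm → clear.
Pilates Bootcamp: ends 3:20pm at or before Yoga Advanced starts 7:10pm → clear.
Spin Lab: ends 6:20pm at or before Yoga Advanced starts 7:10pm → clear.

Yes — the slot is free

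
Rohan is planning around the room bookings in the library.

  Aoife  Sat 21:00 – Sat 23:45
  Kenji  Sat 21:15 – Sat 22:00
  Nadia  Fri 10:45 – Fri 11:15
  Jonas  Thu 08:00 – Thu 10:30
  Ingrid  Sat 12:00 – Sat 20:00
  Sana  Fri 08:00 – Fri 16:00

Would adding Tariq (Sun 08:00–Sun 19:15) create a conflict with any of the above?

No — it doesn't clash with anything

Jonas: ends Thu 10:30 at or before Tariq starts Sun 08:00 → clear.
Sana: ends Fri 16:00 at or before Tariq starts Sun 08:00 → clear.
Nadia: ends Fri 11:15 at or before Tariq starts Sun 08:00 → clear.
Ingrid: ends Sat 20:00 at or before Tariq starts Sun 08:00 → clear.
Aoife: ends Sat 23:45 at or before Tariq starts Sun 08:00 → clear.
Kenji: ends Sat 22:00 at or before Tariq starts Sun 08:00 → clear.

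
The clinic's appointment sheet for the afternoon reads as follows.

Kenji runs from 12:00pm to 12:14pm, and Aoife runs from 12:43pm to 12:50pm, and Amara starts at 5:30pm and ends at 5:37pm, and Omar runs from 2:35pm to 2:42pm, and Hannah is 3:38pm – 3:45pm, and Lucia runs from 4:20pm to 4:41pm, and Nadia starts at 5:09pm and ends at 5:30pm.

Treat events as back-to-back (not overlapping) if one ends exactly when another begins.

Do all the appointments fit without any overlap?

Check each pair: they overlap iff neither finishes before the other starts.
Sorted by start: Kenji, Aoife, Omar, Hannah, Lucia, Nadia, Amara.
Aoife starts after Kenji ends, so nothing later overlaps Kenji either.
Omar starts after Aoife ends, so nothing later overlaps Aoife either.
Hannah starts after Omar ends, so nothing later overlaps Omar either.
Lucia starts after Hannah ends, so nothing later overlaps Hannah either.
Nadia starts after Lucia ends, so nothing later overlaps Lucia either.
Amara starts exactly when Nadia ends (back-to-back, no overlap).
Every pair is clear; the schedule has no overlaps.

Yes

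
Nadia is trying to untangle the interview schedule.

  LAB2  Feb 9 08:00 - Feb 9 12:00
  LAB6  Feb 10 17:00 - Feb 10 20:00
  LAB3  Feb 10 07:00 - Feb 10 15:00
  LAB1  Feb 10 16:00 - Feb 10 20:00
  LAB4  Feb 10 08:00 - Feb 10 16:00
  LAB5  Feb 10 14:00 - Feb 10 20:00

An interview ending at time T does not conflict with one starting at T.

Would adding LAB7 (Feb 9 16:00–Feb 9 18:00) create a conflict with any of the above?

No — it doesn't clash with anything

LAB2: ends Feb 9 12:00 at or before LAB7 starts Feb 9 16:00 → clear.
LAB3: starts Feb 10 07:00 at or after LAB7 ends Feb 9 18:00 → clear.
LAB4: starts Feb 10 08:00 at or after LAB7 ends Feb 9 18:00 → clear.
LAB5: starts Feb 10 14:00 at or after LAB7 ends Feb 9 18:00 → clear.
LAB1: starts Feb 10 16:00 at or after LAB7 ends Feb 9 18:00 → clear.
LAB6: starts Feb 10 17:00 at or after LAB7 ends Feb 9 18:00 → clear.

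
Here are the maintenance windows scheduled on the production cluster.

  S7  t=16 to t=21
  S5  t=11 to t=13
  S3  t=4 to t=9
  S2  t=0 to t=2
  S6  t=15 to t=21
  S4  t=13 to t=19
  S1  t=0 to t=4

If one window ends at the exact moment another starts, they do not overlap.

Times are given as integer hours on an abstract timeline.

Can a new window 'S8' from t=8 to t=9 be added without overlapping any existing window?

S1: ends t=4 at or before S8 starts t=8 → clear.
S2: ends t=2 at or before S8 starts t=8 → clear.
S3: starts t=4 before S8 ends t=9, and ends t=9 after S8 starts t=8 → overlap.
S5: starts t=11 at or after S8 ends t=9 → clear.
S4: starts t=13 at or after S8 ends t=9 → clear.
S6: starts t=15 at or after S8 ends t=9 → clear.
S7: starts t=16 at or after S8 ends t=9 → clear.
S8 overlaps S3.

No — it overlaps S3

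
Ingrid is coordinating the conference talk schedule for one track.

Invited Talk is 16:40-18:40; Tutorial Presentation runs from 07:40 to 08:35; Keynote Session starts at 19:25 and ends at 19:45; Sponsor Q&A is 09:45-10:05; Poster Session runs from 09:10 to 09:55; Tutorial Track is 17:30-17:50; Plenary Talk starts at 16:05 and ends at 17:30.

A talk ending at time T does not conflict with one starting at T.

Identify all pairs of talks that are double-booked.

Sorted by start: Tutorial Presentation, Poster Session, Sponsor Q&A, Plenary Talk, Invited Talk, Tutorial Track, Keynote Session.
Poster Session starts after Tutorial Presentation ends, so nothing later overlaps Tutorial Presentation either.
Sponsor Q&A starts before Poster Session ends → Poster Session and Sponsor Q&A overlap.
Plenary Talk starts after Poster Session ends, so nothing later overlaps Poster Session either.
Plenary Talk starts after Sponsor Q&A ends, so nothing later overlaps Sponsor Q&A either.
Invited Talk starts before Plenary Talk ends → Plenary Talk and Invited Talk overlap.
Tutorial Track starts exactly when Plenary Talk ends (back-to-back, no overlap), so nothing later overlaps Plenary Talk either.
Tutorial Track starts before Invited Talk ends → Invited Talk and Tutorial Track overlap.
Keynote Session starts after Invited Talk ends.
Keynote Session starts after Tutorial Track ends.

Invited Talk & Plenary Talk, Invited Talk & Tutorial Track, Poster Session & Sponsor Q&A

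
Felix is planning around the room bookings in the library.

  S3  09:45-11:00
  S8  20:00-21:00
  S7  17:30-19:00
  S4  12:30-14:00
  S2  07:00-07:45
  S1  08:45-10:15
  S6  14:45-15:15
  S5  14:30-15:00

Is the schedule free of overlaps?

No

Sorted by start: S2, S1, S3, S4, S5, S6, S7, S8.
S1 starts after S2 ends, so nothing later overlaps S2 either.
S3 starts before S1 ends → S1 and S3 overlap.
That's a conflict, so the schedule is not conflict-free.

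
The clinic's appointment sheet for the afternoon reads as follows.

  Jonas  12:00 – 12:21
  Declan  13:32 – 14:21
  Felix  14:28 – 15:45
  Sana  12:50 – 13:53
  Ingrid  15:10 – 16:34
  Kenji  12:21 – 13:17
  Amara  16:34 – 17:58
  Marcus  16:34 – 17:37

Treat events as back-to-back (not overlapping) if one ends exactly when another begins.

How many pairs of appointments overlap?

4

Sorted by start: Jonas, Kenji, Sana, Declan, Felix, Ingrid, Amara, Marcus.
Kenji starts exactly when Jonas ends (back-to-back, no overlap), so Jonas has no further overlaps.
Sana starts before Kenji ends → Kenji and Sana overlap.
Declan starts after Kenji ends, so Kenji has no further overlaps.
Declan starts before Sana ends → Sana and Declan overlap.
Felix starts after Sana ends, so Sana has no further overlaps.
Felix starts after Declan ends, so Declan has no further overlaps.
Ingrid starts before Felix ends → Felix and Ingrid overlap.
Amara starts after Felix ends, so Felix has no further overlaps.
Amara starts exactly when Ingrid ends (back-to-back, no overlap), so Ingrid has no further overlaps.
Marcus starts before Amara ends → Amara and Marcus overlap.
Overlapping pairs: Amara & Marcus, Declan & Sana, Felix & Ingrid, Kenji & Sana — 4 in total.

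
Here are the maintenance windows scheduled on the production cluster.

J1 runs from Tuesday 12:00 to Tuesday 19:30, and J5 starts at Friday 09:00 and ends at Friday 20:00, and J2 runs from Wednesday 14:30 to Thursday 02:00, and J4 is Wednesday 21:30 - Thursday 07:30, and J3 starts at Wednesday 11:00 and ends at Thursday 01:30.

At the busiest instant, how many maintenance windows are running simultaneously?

3

Sweep the timeline, counting +1 at each start and −1 at each end (ends before starts at a tie):
Tuesday 12:00 start J1 → 1
Tuesday 19:30 end J1 → 0
Wednesday 11:00 start J3 → 1
Wednesday 14:30 start J2 → 2
Wednesday 21:30 start J4 → 3
Thursday 01:30 end J3 → 2
Thursday 02:00 end J2 → 1
Thursday 07:30 end J4 → 0
Friday 09:00 start J5 → 1
Friday 20:00 end J5 → 0
Peak is 3, at Wednesday 21:30 (J2, J3, J4).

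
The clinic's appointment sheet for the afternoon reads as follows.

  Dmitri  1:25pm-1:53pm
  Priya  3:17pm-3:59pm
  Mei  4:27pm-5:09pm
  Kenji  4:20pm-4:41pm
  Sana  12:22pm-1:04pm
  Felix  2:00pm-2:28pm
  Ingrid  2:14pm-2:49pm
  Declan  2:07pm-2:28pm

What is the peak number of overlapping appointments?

Walk through starts and ends in time order (an end at T is processed before a start at T):
12:22pm start Sana → 1
1:04pm end Sana → 0
1:25pm start Dmitri → 1
1:53pm end Dmitri → 0
2:00pm start Felix → 1
2:07pm start Declan → 2
2:14pm start Ingrid → 3
2:28pm end Declan → 2
2:28pm end Felix → 1
2:49pm end Ingrid → 0
3:17pm start Priya → 1
3:59pm end Priya → 0
4:20pm start Kenji → 1
4:27pm start Mei → 2
4:41pm end Kenji → 1
5:09pm end Mei → 0
Peak is 3, at 2:14pm (Declan, Felix, Ingrid).

3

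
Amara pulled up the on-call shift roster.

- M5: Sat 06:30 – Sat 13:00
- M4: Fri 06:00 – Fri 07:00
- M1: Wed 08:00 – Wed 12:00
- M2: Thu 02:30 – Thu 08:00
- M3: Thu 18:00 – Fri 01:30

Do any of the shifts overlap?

No

Two intervals overlap when each starts before the other ends.
Sorted by start: M1, M2, M3, M4, M5.
M2 starts after M1 ends, so M1 has no further overlaps.
M3 starts after M2 ends, so M2 has no further overlaps.
M4 starts after M3 ends, so M3 has no further overlaps.
M5 starts after M4 ends.
Every pair is clear; the schedule has no overlaps.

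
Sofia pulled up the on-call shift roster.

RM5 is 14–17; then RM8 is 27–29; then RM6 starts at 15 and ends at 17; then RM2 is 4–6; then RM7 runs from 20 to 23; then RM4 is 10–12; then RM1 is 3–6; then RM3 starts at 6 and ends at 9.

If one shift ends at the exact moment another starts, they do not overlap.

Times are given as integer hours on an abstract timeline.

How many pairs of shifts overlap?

Two intervals overlap when each starts before the other ends.
Sorted by start: RM1, RM2, RM3, RM4, RM5, RM6, RM7, RM8.
RM2 starts before RM1 ends → RM1 and RM2 overlap.
RM3 starts exactly when RM1 ends (back-to-back, no overlap) — done with RM1.
RM3 starts exactly when RM2 ends (back-to-back, no overlap) — done with RM2.
RM4 starts after RM3 ends — done with RM3.
RM5 starts after RM4 ends — done with RM4.
RM6 starts before RM5 ends → RM5 and RM6 overlap.
RM7 starts after RM5 ends — done with RM5.
RM7 starts after RM6 ends — done with RM6.
RM8 starts after RM7 ends.
Overlapping pairs: RM1 & RM2, RM5 & RM6 — 2 in total.

2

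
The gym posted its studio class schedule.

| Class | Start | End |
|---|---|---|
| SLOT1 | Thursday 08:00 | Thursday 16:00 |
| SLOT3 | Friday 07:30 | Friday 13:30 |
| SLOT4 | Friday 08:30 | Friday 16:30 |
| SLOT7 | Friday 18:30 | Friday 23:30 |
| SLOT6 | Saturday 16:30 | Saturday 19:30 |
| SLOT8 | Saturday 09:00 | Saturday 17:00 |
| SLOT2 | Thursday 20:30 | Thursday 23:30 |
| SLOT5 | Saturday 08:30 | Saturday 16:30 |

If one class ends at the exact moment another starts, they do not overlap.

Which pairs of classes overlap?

Check each pair: they overlap iff neither finishes before the other starts.
Sorted by start: SLOT1, SLOT2, SLOT3, SLOT4, SLOT7, SLOT5, SLOT8, SLOT6.
SLOT2 starts after SLOT1 ends — done with SLOT1.
SLOT3 starts after SLOT2 ends — done with SLOT2.
SLOT4 starts before SLOT3 ends → SLOT3 and SLOT4 overlap.
SLOT7 starts after SLOT3 ends — done with SLOT3.
SLOT7 starts after SLOT4 ends — done with SLOT4.
SLOT5 starts after SLOT7 ends — done with SLOT7.
SLOT8 starts before SLOT5 ends → SLOT5 and SLOT8 overlap.
SLOT6 starts exactly when SLOT5 ends (back-to-back, no overlap).
SLOT6 starts before SLOT8 ends → SLOT8 and SLOT6 overlap.

SLOT3 & SLOT4, SLOT5 & SLOT8, SLOT6 & SLOT8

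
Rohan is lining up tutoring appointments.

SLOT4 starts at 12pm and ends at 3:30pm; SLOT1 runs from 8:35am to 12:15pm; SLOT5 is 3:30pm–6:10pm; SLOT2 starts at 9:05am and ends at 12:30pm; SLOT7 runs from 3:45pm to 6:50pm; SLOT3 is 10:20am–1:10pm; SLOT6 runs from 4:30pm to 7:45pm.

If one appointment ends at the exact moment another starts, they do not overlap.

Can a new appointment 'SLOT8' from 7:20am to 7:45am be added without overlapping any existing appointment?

SLOT1: starts 8:35am at or after SLOT8 ends 7:45am → clear.
SLOT2: starts 9:05am at or after SLOT8 ends 7:45am → clear.
SLOT3: starts 10:20am at or after SLOT8 ends 7:45am → clear.
SLOT4: starts 12pm at or after SLOT8 ends 7:45am → clear.
SLOT5: starts 3:30pm at or after SLOT8 ends 7:45am → clear.
SLOT7: starts 3:45pm at or after SLOT8 ends 7:45am → clear.
SLOT6: starts 4:30pm at or after SLOT8 ends 7:45am → clear.

Yes — the slot is free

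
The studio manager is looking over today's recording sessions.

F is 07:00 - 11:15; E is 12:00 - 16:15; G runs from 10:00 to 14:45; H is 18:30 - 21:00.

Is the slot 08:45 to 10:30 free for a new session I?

F: starts 07:00 before I ends 10:30, and ends 11:15 after I starts 08:45 → overlap.
G: starts 10:00 before I ends 10:30, and ends 14:45 after I starts 08:45 → overlap.
E: starts 12:00 at or after I ends 10:30 → clear.
H: starts 18:30 at or after I ends 10:30 → clear.
I overlaps F, G.

No — it overlaps F, G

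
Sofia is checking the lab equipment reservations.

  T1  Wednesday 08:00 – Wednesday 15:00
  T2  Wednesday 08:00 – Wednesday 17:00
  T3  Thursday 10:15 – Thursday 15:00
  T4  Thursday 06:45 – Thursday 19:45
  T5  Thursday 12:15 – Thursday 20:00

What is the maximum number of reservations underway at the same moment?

Walk through starts and ends in time order (an end at T is processed before a start at T):
Wednesday 08:00 start T1 → 1
Wednesday 08:00 start T2 → 2
Wednesday 15:00 end T1 → 1
Wednesday 17:00 end T2 → 0
Thursday 06:45 start T4 → 1
Thursday 10:15 start T3 → 2
Thursday 12:15 start T5 → 3
Thursday 15:00 end T3 → 2
Thursday 19:45 end T4 → 1
Thursday 20:00 end T5 → 0
Peak is 3, at Thursday 12:15 (T3, T4, T5).

3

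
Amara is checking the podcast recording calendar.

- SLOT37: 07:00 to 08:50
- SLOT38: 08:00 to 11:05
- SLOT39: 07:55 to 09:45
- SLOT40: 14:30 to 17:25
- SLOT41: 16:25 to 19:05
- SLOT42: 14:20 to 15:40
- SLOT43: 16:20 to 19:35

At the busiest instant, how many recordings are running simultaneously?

Sweep the timeline, counting +1 at each start and −1 at each end (ends before starts at a tie):
07:00 start SLOT37 → 1
07:55 start SLOT39 → 2
08:00 start SLOT38 → 3
08:50 end SLOT37 → 2
09:45 end SLOT39 → 1
11:05 end SLOT38 → 0
14:20 start SLOT42 → 1
14:30 start SLOT40 → 2
15:40 end SLOT42 → 1
16:20 start SLOT43 → 2
16:25 start SLOT41 → 3
17:25 end SLOT40 → 2
19:05 end SLOT41 → 1
19:35 end SLOT43 → 0
Peak is 3, at 08:00 (SLOT37, SLOT38, SLOT39).

3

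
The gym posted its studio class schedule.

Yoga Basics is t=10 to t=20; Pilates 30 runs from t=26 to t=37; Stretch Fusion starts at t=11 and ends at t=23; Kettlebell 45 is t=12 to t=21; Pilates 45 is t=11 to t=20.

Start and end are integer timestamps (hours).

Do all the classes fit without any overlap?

Sorted by start: Yoga Basics, Stretch Fusion, Pilates 45, Kettlebell 45, Pilates 30.
Stretch Fusion starts before Yoga Basics ends → Yoga Basics and Stretch Fusion overlap.
That's a conflict, so the schedule is not conflict-free.

No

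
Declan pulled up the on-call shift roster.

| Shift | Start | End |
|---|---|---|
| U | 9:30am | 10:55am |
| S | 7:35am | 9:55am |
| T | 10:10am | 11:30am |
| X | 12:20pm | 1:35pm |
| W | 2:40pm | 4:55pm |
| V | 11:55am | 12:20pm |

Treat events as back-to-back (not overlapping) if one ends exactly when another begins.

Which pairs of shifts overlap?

S & U, T & U

Sorted by start: S, U, T, V, X, W.
U starts before S ends → S and U overlap.
T starts after S ends; S is clear from here.
T starts before U ends → U and T overlap.
V starts after U ends; U is clear from here.
V starts after T ends; T is clear from here.
X starts exactly when V ends (back-to-back, no overlap); V is clear from here.
W starts after X ends.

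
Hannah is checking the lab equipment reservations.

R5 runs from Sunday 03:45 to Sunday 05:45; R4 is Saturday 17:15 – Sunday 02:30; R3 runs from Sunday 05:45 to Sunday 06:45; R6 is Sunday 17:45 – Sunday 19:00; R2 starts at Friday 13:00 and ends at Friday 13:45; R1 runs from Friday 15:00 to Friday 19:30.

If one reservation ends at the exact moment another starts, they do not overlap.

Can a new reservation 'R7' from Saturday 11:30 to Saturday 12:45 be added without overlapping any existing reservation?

Yes — the slot is free

R2: ends Friday 13:45 at or before R7 starts Saturday 11:30 → clear.
R1: ends Friday 19:30 at or before R7 starts Saturday 11:30 → clear.
R4: starts Saturday 17:15 at or after R7 ends Saturday 12:45 → clear.
R5: starts Sunday 03:45 at or after R7 ends Saturday 12:45 → clear.
R3: starts Sunday 05:45 at or after R7 ends Saturday 12:45 → clear.
R6: starts Sunday 17:45 at or after R7 ends Saturday 12:45 → clear.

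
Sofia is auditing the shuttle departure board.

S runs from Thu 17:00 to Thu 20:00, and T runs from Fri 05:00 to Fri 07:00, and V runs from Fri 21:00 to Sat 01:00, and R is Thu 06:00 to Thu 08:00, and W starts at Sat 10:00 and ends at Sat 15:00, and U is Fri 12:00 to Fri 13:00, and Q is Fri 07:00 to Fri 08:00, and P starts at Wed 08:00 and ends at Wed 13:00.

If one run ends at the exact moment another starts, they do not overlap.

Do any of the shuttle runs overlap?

No

Sorted by start: P, R, S, T, Q, U, V, W.
R starts after P ends; P is clear from here.
S starts after R ends; R is clear from here.
T starts after S ends; S is clear from here.
Q starts exactly when T ends (back-to-back, no overlap); T is clear from here.
U starts after Q ends; Q is clear from here.
V starts after U ends; U is clear from here.
W starts after V ends.
Every pair is clear; the schedule has no overlaps.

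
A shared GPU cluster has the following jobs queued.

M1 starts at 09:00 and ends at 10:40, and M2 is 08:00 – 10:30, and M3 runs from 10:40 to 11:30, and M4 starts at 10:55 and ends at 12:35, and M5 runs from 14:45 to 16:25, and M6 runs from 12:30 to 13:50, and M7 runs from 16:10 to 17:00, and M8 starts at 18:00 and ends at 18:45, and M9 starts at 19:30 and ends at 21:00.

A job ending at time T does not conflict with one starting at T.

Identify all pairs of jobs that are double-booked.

M1 & M2, M3 & M4, M4 & M6, M5 & M7

Sorted by start: M2, M1, M3, M4, M6, M5, M7, M8, M9.
M1 starts before M2 ends → M2 and M1 overlap.
M3 starts after M2 ends; M2 is clear from here.
M3 starts exactly when M1 ends (back-to-back, no overlap); M1 is clear from here.
M4 starts before M3 ends → M3 and M4 overlap.
M6 starts after M3 ends; M3 is clear from here.
M6 starts before M4 ends → M4 and M6 overlap.
M5 starts after M4 ends; M4 is clear from here.
M5 starts after M6 ends; M6 is clear from here.
M7 starts before M5 ends → M5 and M7 overlap.
M8 starts after M5 ends; M5 is clear from here.
M8 starts after M7 ends; M7 is clear from here.
M9 starts after M8 ends.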